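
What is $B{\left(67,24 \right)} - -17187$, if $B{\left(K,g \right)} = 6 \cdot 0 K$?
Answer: $17187$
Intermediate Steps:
$B{\left(K,g \right)} = 0$ ($B{\left(K,g \right)} = 0 K = 0$)
$B{\left(67,24 \right)} - -17187 = 0 - -17187 = 0 + 17187 = 17187$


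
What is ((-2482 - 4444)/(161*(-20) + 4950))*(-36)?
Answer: 124668/865 ≈ 144.12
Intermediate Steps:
((-2482 - 4444)/(161*(-20) + 4950))*(-36) = -6926/(-3220 + 4950)*(-36) = -6926/1730*(-36) = -6926*1/1730*(-36) = -3463/865*(-36) = 124668/865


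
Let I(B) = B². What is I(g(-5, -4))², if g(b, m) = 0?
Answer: 0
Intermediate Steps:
I(g(-5, -4))² = (0²)² = 0² = 0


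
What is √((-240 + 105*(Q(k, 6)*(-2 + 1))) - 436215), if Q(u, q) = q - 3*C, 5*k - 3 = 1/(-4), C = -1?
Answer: 270*I*√6 ≈ 661.36*I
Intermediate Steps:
k = 11/20 (k = ⅗ + (1/(-4))/5 = ⅗ + (1*(-¼))/5 = ⅗ + (⅕)*(-¼) = ⅗ - 1/20 = 11/20 ≈ 0.55000)
Q(u, q) = 3 + q (Q(u, q) = q - 3*(-1) = q + 3 = 3 + q)
√((-240 + 105*(Q(k, 6)*(-2 + 1))) - 436215) = √((-240 + 105*((3 + 6)*(-2 + 1))) - 436215) = √((-240 + 105*(9*(-1))) - 436215) = √((-240 + 105*(-9)) - 436215) = √((-240 - 945) - 436215) = √(-1185 - 436215) = √(-437400) = 270*I*√6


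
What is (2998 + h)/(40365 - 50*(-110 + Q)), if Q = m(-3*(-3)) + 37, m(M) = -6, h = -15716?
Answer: -12718/44315 ≈ -0.28699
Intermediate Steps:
Q = 31 (Q = -6 + 37 = 31)
(2998 + h)/(40365 - 50*(-110 + Q)) = (2998 - 15716)/(40365 - 50*(-110 + 31)) = -12718/(40365 - 50*(-79)) = -12718/(40365 + 3950) = -12718/44315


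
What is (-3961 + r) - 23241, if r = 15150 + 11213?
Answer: -839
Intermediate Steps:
r = 26363
(-3961 + r) - 23241 = (-3961 + 26363) - 23241 = 22402 - 23241 = -839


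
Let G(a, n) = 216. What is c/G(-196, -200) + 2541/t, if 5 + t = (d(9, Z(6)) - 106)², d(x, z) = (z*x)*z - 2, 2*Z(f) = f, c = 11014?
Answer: 532687/9774 ≈ 54.500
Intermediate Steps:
Z(f) = f/2
d(x, z) = -2 + x*z² (d(x, z) = (x*z)*z - 2 = x*z² - 2 = -2 + x*z²)
t = 724 (t = -5 + ((-2 + 9*((½)*6)²) - 106)² = -5 + ((-2 + 9*3²) - 106)² = -5 + ((-2 + 9*9) - 106)² = -5 + ((-2 + 81) - 106)² = -5 + (79 - 106)² = -5 + (-27)² = -5 + 729 = 724)
c/G(-196, -200) + 2541/t = 11014/216 + 2541/724 = 11014*(1/216) + 2541*(1/724) = 5507/108 + 2541/724 = 532687/9774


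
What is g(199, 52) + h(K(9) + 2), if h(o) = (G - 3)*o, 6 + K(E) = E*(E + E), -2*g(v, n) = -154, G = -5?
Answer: -1187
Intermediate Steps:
g(v, n) = 77 (g(v, n) = -½*(-154) = 77)
K(E) = -6 + 2*E² (K(E) = -6 + E*(E + E) = -6 + E*(2*E) = -6 + 2*E²)
h(o) = -8*o (h(o) = (-5 - 3)*o = -8*o)
g(199, 52) + h(K(9) + 2) = 77 - 8*((-6 + 2*9²) + 2) = 77 - 8*((-6 + 2*81) + 2) = 77 - 8*((-6 + 162) + 2) = 77 - 8*(156 + 2) = 77 - 8*158 = 77 - 1264 = -1187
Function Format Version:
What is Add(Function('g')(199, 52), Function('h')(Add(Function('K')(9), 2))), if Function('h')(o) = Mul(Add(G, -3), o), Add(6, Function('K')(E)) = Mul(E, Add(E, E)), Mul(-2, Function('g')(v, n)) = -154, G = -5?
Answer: -1187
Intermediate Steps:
Function('g')(v, n) = 77 (Function('g')(v, n) = Mul(Rational(-1, 2), -154) = 77)
Function('K')(E) = Add(-6, Mul(2, Pow(E, 2))) (Function('K')(E) = Add(-6, Mul(E, Add(E, E))) = Add(-6, Mul(E, Mul(2, E))) = Add(-6, Mul(2, Pow(E, 2))))
Function('h')(o) = Mul(-8, o) (Function('h')(o) = Mul(Add(-5, -3), o) = Mul(-8, o))
Add(Function('g')(199, 52), Function('h')(Add(Function('K')(9), 2))) = Add(77, Mul(-8, Add(Add(-6, Mul(2, Pow(9, 2))), 2))) = Add(77, Mul(-8, Add(Add(-6, Mul(2, 81)), 2))) = Add(77, Mul(-8, Add(Add(-6, 162), 2))) = Add(77, Mul(-8, Add(156, 2))) = Add(77, Mul(-8, 158)) = Add(77, -1264) = -1187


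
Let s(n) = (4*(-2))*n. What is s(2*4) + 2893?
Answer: 2829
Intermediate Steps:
s(n) = -8*n
s(2*4) + 2893 = -16*4 + 2893 = -8*8 + 2893 = -64 + 2893 = 2829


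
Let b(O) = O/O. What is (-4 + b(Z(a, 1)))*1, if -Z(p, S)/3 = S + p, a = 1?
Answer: -3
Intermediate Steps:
Z(p, S) = -3*S - 3*p (Z(p, S) = -3*(S + p) = -3*S - 3*p)
b(O) = 1
(-4 + b(Z(a, 1)))*1 = (-4 + 1)*1 = -3*1 = -3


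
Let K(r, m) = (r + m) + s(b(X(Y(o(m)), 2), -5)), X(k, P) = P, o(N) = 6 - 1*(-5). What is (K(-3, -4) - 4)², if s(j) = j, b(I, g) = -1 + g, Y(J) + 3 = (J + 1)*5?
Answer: 289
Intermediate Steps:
o(N) = 11 (o(N) = 6 + 5 = 11)
Y(J) = 2 + 5*J (Y(J) = -3 + (J + 1)*5 = -3 + (1 + J)*5 = -3 + (5 + 5*J) = 2 + 5*J)
K(r, m) = -6 + m + r (K(r, m) = (r + m) + (-1 - 5) = (m + r) - 6 = -6 + m + r)
(K(-3, -4) - 4)² = ((-6 - 4 - 3) - 4)² = (-13 - 4)² = (-17)² = 289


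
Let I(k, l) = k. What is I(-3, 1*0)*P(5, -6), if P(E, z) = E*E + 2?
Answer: -81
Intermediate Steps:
P(E, z) = 2 + E**2 (P(E, z) = E**2 + 2 = 2 + E**2)
I(-3, 1*0)*P(5, -6) = -3*(2 + 5**2) = -3*(2 + 25) = -3*27 = -81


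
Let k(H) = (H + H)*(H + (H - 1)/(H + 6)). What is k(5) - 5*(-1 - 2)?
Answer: 755/11 ≈ 68.636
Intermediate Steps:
k(H) = 2*H*(H + (-1 + H)/(6 + H)) (k(H) = (2*H)*(H + (-1 + H)/(6 + H)) = 2*H*(H + (-1 + H)/(6 + H)))
k(5) - 5*(-1 - 2) = 2*5*(-1 + 5² + 7*5)/(6 + 5) - 5*(-1 - 2) = 2*5*(-1 + 25 + 35)/11 - 5*(-3) = 2*5*(1/11)*59 - 5*(-3) = 590/11 + 15 = 755/11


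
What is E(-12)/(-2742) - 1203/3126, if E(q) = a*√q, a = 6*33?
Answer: -401/1042 - 66*I*√3/457 ≈ -0.38484 - 0.25014*I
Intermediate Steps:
a = 198
E(q) = 198*√q
E(-12)/(-2742) - 1203/3126 = (198*√(-12))/(-2742) - 1203/3126 = (198*(2*I*√3))*(-1/2742) - 1203*1/3126 = (396*I*√3)*(-1/2742) - 401/1042 = -66*I*√3/457 - 401/1042 = -401/1042 - 66*I*√3/457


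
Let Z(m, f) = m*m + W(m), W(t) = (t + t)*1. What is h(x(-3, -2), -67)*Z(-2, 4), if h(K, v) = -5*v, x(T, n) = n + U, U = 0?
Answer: 0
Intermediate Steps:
W(t) = 2*t (W(t) = (2*t)*1 = 2*t)
x(T, n) = n (x(T, n) = n + 0 = n)
Z(m, f) = m**2 + 2*m (Z(m, f) = m*m + 2*m = m**2 + 2*m)
h(x(-3, -2), -67)*Z(-2, 4) = (-5*(-67))*(-2*(2 - 2)) = 335*(-2*0) = 335*0 = 0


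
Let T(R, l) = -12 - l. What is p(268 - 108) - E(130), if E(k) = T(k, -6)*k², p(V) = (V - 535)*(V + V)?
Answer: -18600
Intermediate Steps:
p(V) = 2*V*(-535 + V) (p(V) = (-535 + V)*(2*V) = 2*V*(-535 + V))
E(k) = -6*k² (E(k) = (-12 - 1*(-6))*k² = (-12 + 6)*k² = -6*k²)
p(268 - 108) - E(130) = 2*(268 - 108)*(-535 + (268 - 108)) - (-6)*130² = 2*160*(-535 + 160) - (-6)*16900 = 2*160*(-375) - 1*(-101400) = -120000 + 101400 = -18600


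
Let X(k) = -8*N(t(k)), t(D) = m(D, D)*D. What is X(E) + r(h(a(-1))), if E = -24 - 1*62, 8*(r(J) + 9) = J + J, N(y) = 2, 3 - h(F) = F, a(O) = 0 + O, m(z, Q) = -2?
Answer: -24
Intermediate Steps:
a(O) = O
h(F) = 3 - F
t(D) = -2*D
r(J) = -9 + J/4 (r(J) = -9 + (J + J)/8 = -9 + (2*J)/8 = -9 + J/4)
E = -86 (E = -24 - 62 = -86)
X(k) = -16 (X(k) = -8*2 = -16)
X(E) + r(h(a(-1))) = -16 + (-9 + (3 - 1*(-1))/4) = -16 + (-9 + (3 + 1)/4) = -16 + (-9 + (1/4)*4) = -16 + (-9 + 1) = -16 - 8 = -24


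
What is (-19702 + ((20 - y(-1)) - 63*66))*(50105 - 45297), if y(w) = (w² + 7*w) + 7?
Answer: -114627528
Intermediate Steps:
y(w) = 7 + w² + 7*w
(-19702 + ((20 - y(-1)) - 63*66))*(50105 - 45297) = (-19702 + ((20 - (7 + (-1)² + 7*(-1))) - 63*66))*(50105 - 45297) = (-19702 + ((20 - (7 + 1 - 7)) - 4158))*4808 = (-19702 + ((20 - 1*1) - 4158))*4808 = (-19702 + ((20 - 1) - 4158))*4808 = (-19702 + (19 - 4158))*4808 = (-19702 - 4139)*4808 = -23841*4808 = -114627528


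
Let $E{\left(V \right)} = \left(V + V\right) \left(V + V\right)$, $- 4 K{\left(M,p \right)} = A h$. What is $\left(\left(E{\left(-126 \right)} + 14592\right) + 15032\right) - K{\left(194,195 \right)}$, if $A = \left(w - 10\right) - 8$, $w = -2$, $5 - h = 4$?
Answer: $93123$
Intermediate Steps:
$h = 1$ ($h = 5 - 4 = 1$)
$A = -20$ ($A = \left(-2 - 10\right) - 8 = -12 - 8 = -20$)
$K{\left(M,p \right)} = 5$ ($K{\left(M,p \right)} = - \frac{\left(-20\right) 1}{4} = \left(- \frac{1}{4}\right) \left(-20\right) = 5$)
$E{\left(V \right)} = 4 V^{2}$ ($E{\left(V \right)} = 2 V 2 V = 4 V^{2}$)
$\left(\left(E{\left(-126 \right)} + 14592\right) + 15032\right) - K{\left(194,195 \right)} = \left(\left(4 \left(-126\right)^{2} + 14592\right) + 15032\right) - 5 = \left(\left(4 \cdot 15876 + 14592\right) + 15032\right) - 5 = \left(\left(63504 + 14592\right) + 15032\right) - 5 = \left(78096 + 15032\right) - 5 = 93128 - 5 = 93123$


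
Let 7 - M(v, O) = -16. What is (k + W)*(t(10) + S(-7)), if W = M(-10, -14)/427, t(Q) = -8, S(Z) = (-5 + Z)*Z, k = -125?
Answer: -4054752/427 ≈ -9495.9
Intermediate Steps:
M(v, O) = 23 (M(v, O) = 7 - 1*(-16) = 7 + 16 = 23)
S(Z) = Z*(-5 + Z)
W = 23/427 ≈ 0.053864
(k + W)*(t(10) + S(-7)) = (-125 + 23/427)*(-8 - 7*(-5 - 7)) = -53352*(-8 - 7*(-12))/427 = -53352*(-8 + 84)/427 = -53352/427*76 = -4054752/427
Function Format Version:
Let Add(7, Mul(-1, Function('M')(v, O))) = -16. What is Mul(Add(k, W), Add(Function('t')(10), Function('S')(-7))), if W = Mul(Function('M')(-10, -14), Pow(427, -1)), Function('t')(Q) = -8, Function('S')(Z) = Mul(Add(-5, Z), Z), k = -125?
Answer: Rational(-4054752, 427) ≈ -9495.9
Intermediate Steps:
Function('M')(v, O) = 23 (Function('M')(v, O) = Add(7, Mul(-1, -16)) = Add(7, 16) = 23)
Function('S')(Z) = Mul(Z, Add(-5, Z))
W = Rational(23, 427) (W = Mul(23, Pow(427, -1)) = Mul(23, Rational(1, 427)) = Rational(23, 427) ≈ 0.053864)
Mul(Add(k, W), Add(Function('t')(10), Function('S')(-7))) = Mul(Add(-125, Rational(23, 427)), Add(-8, Mul(-7, Add(-5, -7)))) = Mul(Rational(-53352, 427), Add(-8, Mul(-7, -12))) = Mul(Rational(-53352, 427), Add(-8, 84)) = Mul(Rational(-53352, 427), 76) = Rational(-4054752, 427)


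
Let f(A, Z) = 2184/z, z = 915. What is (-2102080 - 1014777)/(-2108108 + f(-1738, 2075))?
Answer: 950641385/642972212 ≈ 1.4785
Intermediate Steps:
f(A, Z) = 728/305 (f(A, Z) = 2184/915 = 2184*(1/915) = 728/305)
(-2102080 - 1014777)/(-2108108 + f(-1738, 2075)) = (-2102080 - 1014777)/(-2108108 + 728/305) = -3116857/(-642972212/305) = -3116857*(-305/642972212) = 950641385/642972212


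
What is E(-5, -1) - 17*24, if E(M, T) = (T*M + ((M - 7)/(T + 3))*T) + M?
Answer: -402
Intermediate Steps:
E(M, T) = M + M*T + T*(-7 + M)/(3 + T) (E(M, T) = (M*T + ((-7 + M)/(3 + T))*T) + M = (M*T + T*(-7 + M)/(3 + T)) + M = M + M*T + T*(-7 + M)/(3 + T))
E(-5, -1) - 17*24 = (-7*(-1) + 3*(-5) - 5*(-1)² + 5*(-5)*(-1))/(3 - 1) - 17*24 = (7 - 15 - 5*1 + 25)/2 - 408 = (7 - 15 - 5 + 25)/2 - 408 = (½)*12 - 408 = 6 - 408 = -402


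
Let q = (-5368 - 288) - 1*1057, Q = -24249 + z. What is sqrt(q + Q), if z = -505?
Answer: I*sqrt(31467) ≈ 177.39*I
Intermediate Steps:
Q = -24754 (Q = -24249 - 505 = -24754)
q = -6713 (q = -5656 - 1057 = -6713)
sqrt(q + Q) = sqrt(-6713 - 24754) = sqrt(-31467) = I*sqrt(31467)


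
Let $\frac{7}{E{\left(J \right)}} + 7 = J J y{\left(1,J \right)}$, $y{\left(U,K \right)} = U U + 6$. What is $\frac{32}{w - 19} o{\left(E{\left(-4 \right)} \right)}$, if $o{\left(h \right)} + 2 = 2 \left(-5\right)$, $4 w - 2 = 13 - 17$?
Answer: $\frac{256}{13} \approx 19.692$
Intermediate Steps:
$w = - \frac{1}{2}$ ($w = \frac{1}{2} + \frac{13 - 17}{4} = \frac{1}{2} + \frac{1}{4} \left(-4\right) = \frac{1}{2} - 1 = - \frac{1}{2} \approx -0.5$)
$y{\left(U,K \right)} = 6 + U^{2}$ ($y{\left(U,K \right)} = U^{2} + 6 = 6 + U^{2}$)
$E{\left(J \right)} = \frac{7}{-7 + 7 J^{2}}$ ($E{\left(J \right)} = \frac{7}{-7 + J J \left(6 + 1^{2}\right)} = \frac{7}{-7 + J^{2} \left(6 + 1\right)} = \frac{7}{-7 + J^{2} \cdot 7} = \frac{7}{-7 + 7 J^{2}}$)
$o{\left(h \right)} = -12$ ($o{\left(h \right)} = -2 + 2 \left(-5\right) = -2 - 10 = -12$)
$\frac{32}{w - 19} o{\left(E{\left(-4 \right)} \right)} = \frac{32}{- \frac{1}{2} - 19} \left(-12\right) = \frac{32}{- \frac{39}{2}} \left(-12\right) = 32 \left(- \frac{2}{39}\right) \left(-12\right) = \left(- \frac{64}{39}\right) \left(-12\right) = \frac{256}{13}$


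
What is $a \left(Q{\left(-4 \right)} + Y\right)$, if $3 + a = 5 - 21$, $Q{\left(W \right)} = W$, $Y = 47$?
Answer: $-817$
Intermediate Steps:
$a = -19$ ($a = -3 + \left(5 - 21\right) = -3 - 16 = -19$)
$a \left(Q{\left(-4 \right)} + Y\right) = - 19 \left(-4 + 47\right) = \left(-19\right) 43 = -817$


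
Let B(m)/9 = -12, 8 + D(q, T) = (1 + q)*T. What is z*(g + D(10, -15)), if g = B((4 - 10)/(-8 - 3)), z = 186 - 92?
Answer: -26414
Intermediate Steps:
z = 94
D(q, T) = -8 + T*(1 + q) (D(q, T) = -8 + (1 + q)*T = -8 + T*(1 + q))
B(m) = -108 (B(m) = 9*(-12) = -108)
g = -108
z*(g + D(10, -15)) = 94*(-108 + (-8 - 15 - 15*10)) = 94*(-108 + (-8 - 15 - 150)) = 94*(-108 - 173) = 94*(-281) = -26414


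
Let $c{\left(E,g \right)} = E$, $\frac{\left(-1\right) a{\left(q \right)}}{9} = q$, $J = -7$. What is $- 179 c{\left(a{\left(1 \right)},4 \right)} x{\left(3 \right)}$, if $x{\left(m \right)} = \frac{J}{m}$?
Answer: $-3759$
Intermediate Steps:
$a{\left(q \right)} = - 9 q$
$x{\left(m \right)} = - \frac{7}{m}$
$- 179 c{\left(a{\left(1 \right)},4 \right)} x{\left(3 \right)} = - 179 \left(\left(-9\right) 1\right) \left(- \frac{7}{3}\right) = \left(-179\right) \left(-9\right) \left(\left(-7\right) \frac{1}{3}\right) = 1611 \left(- \frac{7}{3}\right) = -3759$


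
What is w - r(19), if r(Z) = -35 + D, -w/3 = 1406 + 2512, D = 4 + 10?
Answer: -11733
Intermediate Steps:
D = 14
w = -11754 (w = -3*(1406 + 2512) = -3*3918 = -11754)
r(Z) = -21 (r(Z) = -35 + 14 = -21)
w - r(19) = -11754 - 1*(-21) = -11754 + 21 = -11733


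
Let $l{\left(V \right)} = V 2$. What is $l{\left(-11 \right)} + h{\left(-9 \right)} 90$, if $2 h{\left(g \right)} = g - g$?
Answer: $-22$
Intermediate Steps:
$l{\left(V \right)} = 2 V$
$h{\left(g \right)} = 0$ ($h{\left(g \right)} = \frac{g - g}{2} = \frac{1}{2} \cdot 0 = 0$)
$l{\left(-11 \right)} + h{\left(-9 \right)} 90 = 2 \left(-11\right) + 0 \cdot 90 = -22 + 0 = -22$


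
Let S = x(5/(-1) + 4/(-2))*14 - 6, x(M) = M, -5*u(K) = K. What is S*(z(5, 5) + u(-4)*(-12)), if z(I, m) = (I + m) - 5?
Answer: 2392/5 ≈ 478.40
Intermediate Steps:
z(I, m) = -5 + I + m
u(K) = -K/5
S = -104 (S = (5/(-1) + 4/(-2))*14 - 6 = (5*(-1) + 4*(-1/2))*14 - 6 = (-5 - 2)*14 - 6 = -7*14 - 6 = -98 - 6 = -104)
S*(z(5, 5) + u(-4)*(-12)) = -104*((-5 + 5 + 5) - 1/5*(-4)*(-12)) = -104*(5 + (4/5)*(-12)) = -104*(5 - 48/5) = -104*(-23/5) = 2392/5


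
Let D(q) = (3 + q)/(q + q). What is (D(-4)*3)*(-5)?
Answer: -15/8 ≈ -1.8750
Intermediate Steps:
D(q) = (3 + q)/(2*q) (D(q) = (3 + q)/((2*q)) = (3 + q)*(1/(2*q)) = (3 + q)/(2*q))
(D(-4)*3)*(-5) = (((½)*(3 - 4)/(-4))*3)*(-5) = (((½)*(-¼)*(-1))*3)*(-5) = ((⅛)*3)*(-5) = (3/8)*(-5) = -15/8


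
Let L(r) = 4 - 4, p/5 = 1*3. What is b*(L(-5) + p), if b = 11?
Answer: 165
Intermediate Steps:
p = 15 (p = 5*(1*3) = 5*3 = 15)
L(r) = 0
b*(L(-5) + p) = 11*(0 + 15) = 11*15 = 165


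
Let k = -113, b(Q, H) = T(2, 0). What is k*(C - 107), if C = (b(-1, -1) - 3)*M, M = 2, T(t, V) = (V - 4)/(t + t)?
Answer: 12995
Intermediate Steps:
T(t, V) = (-4 + V)/(2*t) (T(t, V) = (-4 + V)/((2*t)) = (-4 + V)*(1/(2*t)) = (-4 + V)/(2*t))
b(Q, H) = -1 (b(Q, H) = (½)*(-4 + 0)/2 = (½)*(½)*(-4) = -1)
C = -8 (C = (-1 - 3)*2 = -4*2 = -8)
k*(C - 107) = -113*(-8 - 107) = -113*(-115) = 12995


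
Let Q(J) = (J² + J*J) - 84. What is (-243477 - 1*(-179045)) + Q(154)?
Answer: -17084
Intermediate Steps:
Q(J) = -84 + 2*J² (Q(J) = (J² + J²) - 84 = 2*J² - 84 = -84 + 2*J²)
(-243477 - 1*(-179045)) + Q(154) = (-243477 - 1*(-179045)) + (-84 + 2*154²) = (-243477 + 179045) + (-84 + 2*23716) = -64432 + (-84 + 47432) = -64432 + 47348 = -17084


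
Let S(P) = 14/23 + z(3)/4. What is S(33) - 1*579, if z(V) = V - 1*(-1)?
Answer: -13280/23 ≈ -577.39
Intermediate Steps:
z(V) = 1 + V (z(V) = V + 1 = 1 + V)
S(P) = 37/23 (S(P) = 14/23 + (1 + 3)/4 = 14*(1/23) + 4*(¼) = 14/23 + 1 = 37/23)
S(33) - 1*579 = 37/23 - 1*579 = 37/23 - 579 = -13280/23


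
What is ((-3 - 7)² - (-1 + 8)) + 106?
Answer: 199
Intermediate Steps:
((-3 - 7)² - (-1 + 8)) + 106 = ((-10)² - 1*7) + 106 = (100 - 7) + 106 = 93 + 106 = 199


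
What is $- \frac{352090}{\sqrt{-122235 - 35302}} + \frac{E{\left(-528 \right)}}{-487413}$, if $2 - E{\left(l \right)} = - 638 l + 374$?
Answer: $\frac{112412}{162471} + \frac{352090 i \sqrt{157537}}{157537} \approx 0.69189 + 887.08 i$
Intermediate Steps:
$E{\left(l \right)} = -372 + 638 l$ ($E{\left(l \right)} = 2 - \left(- 638 l + 374\right) = 2 - \left(374 - 638 l\right) = 2 + \left(-374 + 638 l\right) = -372 + 638 l$)
$- \frac{352090}{\sqrt{-122235 - 35302}} + \frac{E{\left(-528 \right)}}{-487413} = - \frac{352090}{\sqrt{-122235 - 35302}} + \frac{-372 + 638 \left(-528\right)}{-487413} = - \frac{352090}{\sqrt{-157537}} + \left(-372 - 336864\right) \left(- \frac{1}{487413}\right) = - \frac{352090}{i \sqrt{157537}} - - \frac{112412}{162471} = - 352090 \left(- \frac{i \sqrt{157537}}{157537}\right) + \frac{112412}{162471} = \frac{352090 i \sqrt{157537}}{157537} + \frac{112412}{162471} = \frac{112412}{162471} + \frac{352090 i \sqrt{157537}}{157537}$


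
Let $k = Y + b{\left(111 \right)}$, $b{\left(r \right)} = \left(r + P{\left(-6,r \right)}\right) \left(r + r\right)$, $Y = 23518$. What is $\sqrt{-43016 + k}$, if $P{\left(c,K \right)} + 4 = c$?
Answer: $2 \sqrt{731} \approx 54.074$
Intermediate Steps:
$P{\left(c,K \right)} = -4 + c$
$b{\left(r \right)} = 2 r \left(-10 + r\right)$ ($b{\left(r \right)} = \left(r - 10\right) \left(r + r\right) = \left(r - 10\right) 2 r = \left(-10 + r\right) 2 r = 2 r \left(-10 + r\right)$)
$k = 45940$ ($k = 23518 + 2 \cdot 111 \left(-10 + 111\right) = 23518 + 2 \cdot 111 \cdot 101 = 23518 + 22422 = 45940$)
$\sqrt{-43016 + k} = \sqrt{-43016 + 45940} = \sqrt{2924} = 2 \sqrt{731}$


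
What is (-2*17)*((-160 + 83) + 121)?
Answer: -1496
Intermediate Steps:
(-2*17)*((-160 + 83) + 121) = -34*(-77 + 121) = -34*44 = -1496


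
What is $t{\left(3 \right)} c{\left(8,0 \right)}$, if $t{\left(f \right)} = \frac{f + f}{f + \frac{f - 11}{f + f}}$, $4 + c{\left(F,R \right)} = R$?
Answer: $- \frac{72}{5} \approx -14.4$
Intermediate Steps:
$c{\left(F,R \right)} = -4 + R$
$t{\left(f \right)} = \frac{2 f}{f + \frac{-11 + f}{2 f}}$
$t{\left(3 \right)} c{\left(8,0 \right)} = \frac{4 \cdot 3^{2}}{-11 + 3 + 2 \cdot 3^{2}} \left(-4 + 0\right) = 4 \cdot 9 \frac{1}{-11 + 3 + 2 \cdot 9} \left(-4\right) = 4 \cdot 9 \frac{1}{-11 + 3 + 18} \left(-4\right) = 4 \cdot 9 \cdot \frac{1}{10} \left(-4\right) = \frac{18}{5} \left(-4\right) = - \frac{72}{5}$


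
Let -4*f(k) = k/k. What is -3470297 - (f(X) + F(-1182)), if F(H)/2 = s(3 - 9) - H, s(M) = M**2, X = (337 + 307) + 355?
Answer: -13890931/4 ≈ -3.4727e+6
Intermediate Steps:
X = 999 (X = 644 + 355 = 999)
f(k) = -1/4 (f(k) = -k/(4*k) = -1/4*1 = -1/4)
F(H) = 72 - 2*H (F(H) = 2*((3 - 9)**2 - H) = 2*((-6)**2 - H) = 2*(36 - H) = 72 - 2*H)
-3470297 - (f(X) + F(-1182)) = -3470297 - (-1/4 + (72 - 2*(-1182))) = -3470297 - (-1/4 + (72 + 2364)) = -3470297 - (-1/4 + 2436) = -3470297 - 1*9743/4 = -3470297 - 9743/4 = -13890931/4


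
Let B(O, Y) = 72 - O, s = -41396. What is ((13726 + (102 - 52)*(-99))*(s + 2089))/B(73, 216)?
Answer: 344958232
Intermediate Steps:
((13726 + (102 - 52)*(-99))*(s + 2089))/B(73, 216) = ((13726 + (102 - 52)*(-99))*(-41396 + 2089))/(72 - 1*73) = ((13726 + 50*(-99))*(-39307))/(72 - 73) = ((13726 - 4950)*(-39307))/(-1) = (8776*(-39307))*(-1) = -344958232*(-1) = 344958232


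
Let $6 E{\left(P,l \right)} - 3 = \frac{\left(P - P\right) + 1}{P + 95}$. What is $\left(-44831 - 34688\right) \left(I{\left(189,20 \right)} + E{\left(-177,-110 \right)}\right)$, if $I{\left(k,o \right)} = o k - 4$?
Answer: $- \frac{147749244203}{492} \approx -3.003 \cdot 10^{8}$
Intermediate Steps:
$I{\left(k,o \right)} = -4 + k o$ ($I{\left(k,o \right)} = k o - 4 = -4 + k o$)
$E{\left(P,l \right)} = \frac{1}{2} + \frac{1}{6 \left(95 + P\right)}$ ($E{\left(P,l \right)} = \frac{1}{2} + \frac{\left(\left(P - P\right) + 1\right) \frac{1}{P + 95}}{6} = \frac{1}{2} + \frac{\left(0 + 1\right) \frac{1}{95 + P}}{6} = \frac{1}{2} + \frac{1 \frac{1}{95 + P}}{6} = \frac{1}{2} + \frac{1}{6 \left(95 + P\right)}$)
$\left(-44831 - 34688\right) \left(I{\left(189,20 \right)} + E{\left(-177,-110 \right)}\right) = \left(-44831 - 34688\right) \left(\left(-4 + 189 \cdot 20\right) + \frac{286 + 3 \left(-177\right)}{6 \left(95 - 177\right)}\right) = - 79519 \left(\left(-4 + 3780\right) + \frac{286 - 531}{6 \left(-82\right)}\right) = - 79519 \left(3776 + \frac{1}{6} \left(- \frac{1}{82}\right) \left(-245\right)\right) = - 79519 \left(3776 + \frac{245}{492}\right) = \left(-79519\right) \frac{1858037}{492} = - \frac{147749244203}{492}$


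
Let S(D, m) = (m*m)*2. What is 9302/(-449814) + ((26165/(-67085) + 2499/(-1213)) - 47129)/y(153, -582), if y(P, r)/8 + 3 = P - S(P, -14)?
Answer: 172369700857948391/7086381778628592 ≈ 24.324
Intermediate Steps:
S(D, m) = 2*m**2 (S(D, m) = m**2*2 = 2*m**2)
y(P, r) = -3160 + 8*P (y(P, r) = -24 + 8*(P - 2*(-14)**2) = -24 + 8*(P - 2*196) = -24 + 8*(P - 1*392) = -24 + 8*(P - 392) = -24 + 8*(-392 + P) = -24 + (-3136 + 8*P) = -3160 + 8*P)
9302/(-449814) + ((26165/(-67085) + 2499/(-1213)) - 47129)/y(153, -582) = 9302/(-449814) + ((26165/(-67085) + 2499/(-1213)) - 47129)/(-3160 + 8*153) = 9302*(-1/449814) + ((26165*(-1/67085) + 2499*(-1/1213)) - 47129)/(-3160 + 1224) = -4651/224907 + ((-5233/13417 - 2499/1213) - 47129)/(-1936) = -4651/224907 + (-39876712/16274821 - 47129)*(-1/1936) = -4651/224907 - 767055915621/16274821*(-1/1936) = -4651/224907 + 767055915621/31508053456 = 172369700857948391/7086381778628592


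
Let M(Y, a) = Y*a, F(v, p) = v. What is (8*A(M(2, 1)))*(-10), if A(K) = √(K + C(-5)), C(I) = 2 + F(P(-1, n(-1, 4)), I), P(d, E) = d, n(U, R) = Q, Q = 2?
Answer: -80*√3 ≈ -138.56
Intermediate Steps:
n(U, R) = 2
C(I) = 1 (C(I) = 2 - 1 = 1)
A(K) = √(1 + K) (A(K) = √(K + 1) = √(1 + K))
(8*A(M(2, 1)))*(-10) = (8*√(1 + 2*1))*(-10) = (8*√(1 + 2))*(-10) = (8*√3)*(-10) = -80*√3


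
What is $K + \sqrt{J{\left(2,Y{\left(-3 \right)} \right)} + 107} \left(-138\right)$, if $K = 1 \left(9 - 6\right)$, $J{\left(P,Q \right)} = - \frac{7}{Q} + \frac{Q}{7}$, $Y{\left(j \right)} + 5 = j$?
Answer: $3 - \frac{69 \sqrt{83678}}{14} \approx -1422.7$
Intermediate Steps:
$Y{\left(j \right)} = -5 + j$
$J{\left(P,Q \right)} = - \frac{7}{Q} + \frac{Q}{7}$ ($J{\left(P,Q \right)} = - \frac{7}{Q} + Q \frac{1}{7} = - \frac{7}{Q} + \frac{Q}{7}$)
$K = 3$ ($K = 1 \cdot 3 = 3$)
$K + \sqrt{J{\left(2,Y{\left(-3 \right)} \right)} + 107} \left(-138\right) = 3 + \sqrt{\left(- \frac{7}{-5 - 3} + \frac{-5 - 3}{7}\right) + 107} \left(-138\right) = 3 + \sqrt{\left(- \frac{7}{-8} + \frac{1}{7} \left(-8\right)\right) + 107} \left(-138\right) = 3 + \sqrt{\left(\left(-7\right) \left(- \frac{1}{8}\right) - \frac{8}{7}\right) + 107} \left(-138\right) = 3 + \sqrt{\left(\frac{7}{8} - \frac{8}{7}\right) + 107} \left(-138\right) = 3 + \sqrt{- \frac{15}{56} + 107} \left(-138\right) = 3 + \sqrt{\frac{5977}{56}} \left(-138\right) = 3 + \frac{\sqrt{83678}}{28} \left(-138\right) = 3 - \frac{69 \sqrt{83678}}{14}$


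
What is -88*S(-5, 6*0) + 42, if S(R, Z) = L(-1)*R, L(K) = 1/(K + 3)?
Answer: 262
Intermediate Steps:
L(K) = 1/(3 + K)
S(R, Z) = R/2 (S(R, Z) = R/(3 - 1) = R/2)
-88*S(-5, 6*0) + 42 = -44*(-5) + 42 = -88*(-5/2) + 42 = 220 + 42 = 262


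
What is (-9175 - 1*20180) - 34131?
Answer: -63486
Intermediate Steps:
(-9175 - 1*20180) - 34131 = (-9175 - 20180) - 34131 = -29355 - 34131 = -63486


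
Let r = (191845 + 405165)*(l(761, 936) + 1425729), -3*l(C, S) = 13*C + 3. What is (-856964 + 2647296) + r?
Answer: 2547620770906/3 ≈ 8.4921e+11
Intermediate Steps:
l(C, S) = -1 - 13*C/3 (l(C, S) = -(13*C + 3)/3 = -(3 + 13*C)/3 = -1 - 13*C/3)
r = 2547615399910/3 (r = (191845 + 405165)*((-1 - 13/3*761) + 1425729) = 597010*((-1 - 9893/3) + 1425729) = 597010*(-9896/3 + 1425729) = 597010*(4267291/3) = 2547615399910/3 ≈ 8.4921e+11)
(-856964 + 2647296) + r = (-856964 + 2647296) + 2547615399910/3 = 1790332 + 2547615399910/3 = 2547620770906/3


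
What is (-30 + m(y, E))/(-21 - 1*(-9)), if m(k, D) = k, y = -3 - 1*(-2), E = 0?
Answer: 31/12 ≈ 2.5833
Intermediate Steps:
y = -1 (y = -3 + 2 = -1)
(-30 + m(y, E))/(-21 - 1*(-9)) = (-30 - 1)/(-21 - 1*(-9)) = -31/(-21 + 9) = -31/(-12) = -31*(-1/12) = 31/12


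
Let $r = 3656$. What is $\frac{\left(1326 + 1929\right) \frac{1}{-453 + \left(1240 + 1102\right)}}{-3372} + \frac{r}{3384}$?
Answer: $\frac{969859897}{898128828} \approx 1.0799$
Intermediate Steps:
$\frac{\left(1326 + 1929\right) \frac{1}{-453 + \left(1240 + 1102\right)}}{-3372} + \frac{r}{3384} = \frac{\left(1326 + 1929\right) \frac{1}{-453 + \left(1240 + 1102\right)}}{-3372} + \frac{3656}{3384} = \frac{3255}{-453 + 2342} \left(- \frac{1}{3372}\right) + 3656 \cdot \frac{1}{3384} = \frac{3255}{1889} \left(- \frac{1}{3372}\right) + \frac{457}{423} = - \frac{1085}{2123236} + \frac{457}{423} = \frac{969859897}{898128828}$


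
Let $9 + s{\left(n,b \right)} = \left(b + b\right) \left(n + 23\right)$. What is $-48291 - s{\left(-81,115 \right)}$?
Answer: $-34942$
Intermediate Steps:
$s{\left(n,b \right)} = -9 + 2 b \left(23 + n\right)$ ($s{\left(n,b \right)} = -9 + \left(b + b\right) \left(n + 23\right) = -9 + 2 b \left(23 + n\right)$)
$-48291 - s{\left(-81,115 \right)} = -48291 - \left(-9 + 46 \cdot 115 + 2 \cdot 115 \left(-81\right)\right) = -48291 - \left(-9 + 5290 - 18630\right) = -48291 - -13349 = -48291 + 13349 = -34942$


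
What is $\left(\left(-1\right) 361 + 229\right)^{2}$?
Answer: $17424$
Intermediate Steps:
$\left(\left(-1\right) 361 + 229\right)^{2} = \left(-361 + 229\right)^{2} = \left(-132\right)^{2} = 17424$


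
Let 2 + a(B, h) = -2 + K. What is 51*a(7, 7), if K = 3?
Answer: -51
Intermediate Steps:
a(B, h) = -1 (a(B, h) = -2 + (-2 + 3) = -2 + 1 = -1)
51*a(7, 7) = 51*(-1) = -51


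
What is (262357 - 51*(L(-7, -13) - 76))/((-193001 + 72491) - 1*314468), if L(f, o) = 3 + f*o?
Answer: -261439/434978 ≈ -0.60104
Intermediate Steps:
(262357 - 51*(L(-7, -13) - 76))/((-193001 + 72491) - 1*314468) = (262357 - 51*((3 - 7*(-13)) - 76))/((-193001 + 72491) - 1*314468) = (262357 - 51*((3 + 91) - 76))/(-120510 - 314468) = (262357 - 51*(94 - 76))/(-434978) = (262357 - 51*18)*(-1/434978) = (262357 - 918)*(-1/434978) = 261439*(-1/434978) = -261439/434978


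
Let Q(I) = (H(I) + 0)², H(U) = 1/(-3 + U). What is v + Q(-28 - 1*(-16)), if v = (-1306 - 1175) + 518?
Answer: -441674/225 ≈ -1963.0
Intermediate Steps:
v = -1963 (v = -2481 + 518 = -1963)
Q(I) = (-3 + I)⁻² (Q(I) = (1/(-3 + I) + 0)² = (1/(-3 + I))² = (-3 + I)⁻²)
v + Q(-28 - 1*(-16)) = -1963 + (-3 + (-28 - 1*(-16)))⁻² = -1963 + (-3 + (-28 + 16))⁻² = -1963 + (-3 - 12)⁻² = -1963 + (-15)⁻² = -1963 + 1/225 = -441674/225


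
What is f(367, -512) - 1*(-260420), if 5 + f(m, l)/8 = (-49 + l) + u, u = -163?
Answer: 254588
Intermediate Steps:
f(m, l) = -1736 + 8*l (f(m, l) = -40 + 8*((-49 + l) - 163) = -40 + 8*(-212 + l) = -40 + (-1696 + 8*l) = -1736 + 8*l)
f(367, -512) - 1*(-260420) = (-1736 + 8*(-512)) - 1*(-260420) = (-1736 - 4096) + 260420 = -5832 + 260420 = 254588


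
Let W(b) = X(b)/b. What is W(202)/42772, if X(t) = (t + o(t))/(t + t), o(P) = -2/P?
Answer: 20401/352544274976 ≈ 5.7868e-8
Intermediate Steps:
X(t) = (t - 2/t)/(2*t) (X(t) = (t - 2/t)/(t + t) = (t - 2/t)/((2*t)) = (t - 2/t)*(1/(2*t)) = (t - 2/t)/(2*t))
W(b) = (1/2 - 1/b**2)/b
W(202)/42772 = ((1/2)*(-2 + 202**2)/202**3)/42772 = ((1/2)*(1/8242408)*(-2 + 40804))*(1/42772) = ((1/2)*(1/8242408)*40802)*(1/42772) = (20401/8242408)*(1/42772) = 20401/352544274976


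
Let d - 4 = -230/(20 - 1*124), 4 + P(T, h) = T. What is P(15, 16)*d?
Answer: 3553/52 ≈ 68.327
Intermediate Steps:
P(T, h) = -4 + T
d = 323/52 (d = 4 - 230/(20 - 1*124) = 4 - 230/(20 - 124) = 4 - 230/(-104) = 4 - 230*(-1/104) = 4 + 115/52 = 323/52 ≈ 6.2115)
P(15, 16)*d = (-4 + 15)*(323/52) = 11*(323/52) = 3553/52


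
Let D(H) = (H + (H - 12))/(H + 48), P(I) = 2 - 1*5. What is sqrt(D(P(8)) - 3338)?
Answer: 2*I*sqrt(20865)/5 ≈ 57.779*I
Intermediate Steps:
P(I) = -3 (P(I) = 2 - 5 = -3)
D(H) = (-12 + 2*H)/(48 + H) (D(H) = (H + (-12 + H))/(48 + H) = (-12 + 2*H)/(48 + H))
sqrt(D(P(8)) - 3338) = sqrt(2*(-6 - 3)/(48 - 3) - 3338) = sqrt(2*(-9)/45 - 3338) = sqrt(2*(1/45)*(-9) - 3338) = sqrt(-2/5 - 3338) = sqrt(-16692/5) = 2*I*sqrt(20865)/5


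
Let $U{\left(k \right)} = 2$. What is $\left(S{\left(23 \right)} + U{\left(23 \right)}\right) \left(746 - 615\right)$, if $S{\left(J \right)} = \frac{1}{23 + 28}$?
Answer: $\frac{13493}{51} \approx 264.57$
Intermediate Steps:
$S{\left(J \right)} = \frac{1}{51}$
$\left(S{\left(23 \right)} + U{\left(23 \right)}\right) \left(746 - 615\right) = \left(\frac{1}{51} + 2\right) \left(746 - 615\right) = \frac{103}{51} \cdot 131 = \frac{13493}{51}$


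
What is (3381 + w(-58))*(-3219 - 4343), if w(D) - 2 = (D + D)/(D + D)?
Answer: -25589808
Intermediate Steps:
w(D) = 3 (w(D) = 2 + (D + D)/(D + D) = 2 + (2*D)/((2*D)) = 2 + (2*D)*(1/(2*D)) = 2 + 1 = 3)
(3381 + w(-58))*(-3219 - 4343) = (3381 + 3)*(-3219 - 4343) = 3384*(-7562) = -25589808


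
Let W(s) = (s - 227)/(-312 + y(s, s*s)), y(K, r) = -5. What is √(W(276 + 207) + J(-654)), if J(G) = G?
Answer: I*√65800958/317 ≈ 25.589*I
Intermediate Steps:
W(s) = 227/317 - s/317 (W(s) = (s - 227)/(-312 - 5) = (-227 + s)/(-317) = (-227 + s)*(-1/317) = 227/317 - s/317)
√(W(276 + 207) + J(-654)) = √((227/317 - (276 + 207)/317) - 654) = √((227/317 - 1/317*483) - 654) = √((227/317 - 483/317) - 654) = √(-256/317 - 654) = √(-207574/317) = I*√65800958/317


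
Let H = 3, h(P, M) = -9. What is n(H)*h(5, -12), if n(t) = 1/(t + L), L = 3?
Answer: -3/2 ≈ -1.5000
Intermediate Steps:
n(t) = 1/(3 + t) (n(t) = 1/(t + 3) = 1/(3 + t))
n(H)*h(5, -12) = -9/(3 + 3) = -9/6 = (⅙)*(-9) = -3/2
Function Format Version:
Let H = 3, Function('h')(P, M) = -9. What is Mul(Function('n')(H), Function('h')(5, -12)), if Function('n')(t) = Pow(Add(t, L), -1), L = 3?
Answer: Rational(-3, 2) ≈ -1.5000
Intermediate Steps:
Function('n')(t) = Pow(Add(3, t), -1) (Function('n')(t) = Pow(Add(t, 3), -1) = Pow(Add(3, t), -1))
Mul(Function('n')(H), Function('h')(5, -12)) = Mul(Pow(Add(3, 3), -1), -9) = Mul(Pow(6, -1), -9) = Mul(Rational(1, 6), -9) = Rational(-3, 2)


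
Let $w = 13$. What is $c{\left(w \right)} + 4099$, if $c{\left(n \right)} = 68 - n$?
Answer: $4154$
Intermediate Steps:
$c{\left(w \right)} + 4099 = \left(68 - 13\right) + 4099 = 55 + 4099 = 4154$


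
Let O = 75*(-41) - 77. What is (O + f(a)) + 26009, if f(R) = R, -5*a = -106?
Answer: 114391/5 ≈ 22878.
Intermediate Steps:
a = 106/5 (a = -⅕*(-106) = 106/5 ≈ 21.200)
O = -3152 (O = -3075 - 77 = -3152)
(O + f(a)) + 26009 = (-3152 + 106/5) + 26009 = -15654/5 + 26009 = 114391/5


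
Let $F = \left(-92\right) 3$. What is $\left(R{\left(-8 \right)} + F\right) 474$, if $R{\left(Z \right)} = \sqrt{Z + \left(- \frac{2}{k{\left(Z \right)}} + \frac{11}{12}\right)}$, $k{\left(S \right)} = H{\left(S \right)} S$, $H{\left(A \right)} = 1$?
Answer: $-130824 + 79 i \sqrt{246} \approx -1.3082 \cdot 10^{5} + 1239.1 i$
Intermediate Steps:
$F = -276$
$k{\left(S \right)} = S$ ($k{\left(S \right)} = 1 S = S$)
$R{\left(Z \right)} = \sqrt{\frac{11}{12} + Z - \frac{2}{Z}}$ ($R{\left(Z \right)} = \sqrt{Z + \left(- \frac{2}{Z} + \frac{11}{12}\right)} = \sqrt{Z + \left(\frac{11}{12} - \frac{2}{Z}\right)} = \sqrt{\frac{11}{12} + Z - \frac{2}{Z}}$)
$\left(R{\left(-8 \right)} + F\right) 474 = \left(\frac{\sqrt{33 - \frac{72}{-8} + 36 \left(-8\right)}}{6} - 276\right) 474 = \left(\frac{\sqrt{33 - -9 - 288}}{6} - 276\right) 474 = \left(\frac{\sqrt{33 + 9 - 288}}{6} - 276\right) 474 = \left(\frac{\sqrt{-246}}{6} - 276\right) 474 = \left(\frac{i \sqrt{246}}{6} - 276\right) 474 = \left(-276 + \frac{i \sqrt{246}}{6}\right) 474 = -130824 + 79 i \sqrt{246}$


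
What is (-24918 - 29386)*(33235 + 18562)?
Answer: -2812784288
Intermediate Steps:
(-24918 - 29386)*(33235 + 18562) = -54304*51797 = -2812784288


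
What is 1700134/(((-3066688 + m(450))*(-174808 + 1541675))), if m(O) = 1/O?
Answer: -765060300/1886289580556333 ≈ -4.0559e-7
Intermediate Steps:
1700134/(((-3066688 + m(450))*(-174808 + 1541675))) = 1700134/(((-3066688 + 1/450)*(-174808 + 1541675))) = 1700134/(((-3066688 + 1/450)*1366867)) = 1700134/((-1380009599/450*1366867)) = 1700134/(-1886289580556333/450) = 1700134*(-450/1886289580556333) = -765060300/1886289580556333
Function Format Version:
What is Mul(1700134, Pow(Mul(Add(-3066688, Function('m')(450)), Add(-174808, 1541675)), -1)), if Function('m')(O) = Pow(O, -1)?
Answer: Rational(-765060300, 1886289580556333) ≈ -4.0559e-7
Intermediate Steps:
Mul(1700134, Pow(Mul(Add(-3066688, Function('m')(450)), Add(-174808, 1541675)), -1)) = Mul(1700134, Pow(Mul(Add(-3066688, Pow(450, -1)), Add(-174808, 1541675)), -1)) = Mul(1700134, Pow(Mul(Add(-3066688, Rational(1, 450)), 1366867), -1)) = Mul(1700134, Pow(Mul(Rational(-1380009599, 450), 1366867), -1)) = Mul(1700134, Pow(Rational(-1886289580556333, 450), -1)) = Mul(1700134, Rational(-450, 1886289580556333)) = Rational(-765060300, 1886289580556333)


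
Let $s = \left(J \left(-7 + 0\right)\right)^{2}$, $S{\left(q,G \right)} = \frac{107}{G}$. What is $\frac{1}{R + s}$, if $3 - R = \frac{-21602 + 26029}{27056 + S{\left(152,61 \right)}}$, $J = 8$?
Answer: $\frac{1650523}{5180721650} \approx 0.00031859$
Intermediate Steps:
$s = 3136$ ($s = \left(8 \left(-7 + 0\right)\right)^{2} = \left(8 \left(-7\right)\right)^{2} = \left(-56\right)^{2} = 3136$)
$R = \frac{4681522}{1650523}$ ($R = 3 - \frac{-21602 + 26029}{27056 + \frac{107}{61}} = 3 - \frac{4427}{27056 + 107 \cdot \frac{1}{61}} = 3 - \frac{4427}{27056 + \frac{107}{61}} = 3 - \frac{4427}{\frac{1650523}{61}} = 3 - 4427 \cdot \frac{61}{1650523} = 3 - \frac{270047}{1650523} = \frac{4681522}{1650523} \approx 2.8364$)
$\frac{1}{R + s} = \frac{1}{\frac{4681522}{1650523} + 3136} = \frac{1}{\frac{5180721650}{1650523}} = \frac{1650523}{5180721650}$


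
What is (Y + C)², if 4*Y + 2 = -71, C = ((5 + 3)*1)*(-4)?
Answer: 40401/16 ≈ 2525.1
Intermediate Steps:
C = -32 (C = (8*1)*(-4) = 8*(-4) = -32)
Y = -73/4 (Y = -½ + (¼)*(-71) = -½ - 71/4 = -73/4 ≈ -18.250)
(Y + C)² = (-73/4 - 32)² = (-201/4)² = 40401/16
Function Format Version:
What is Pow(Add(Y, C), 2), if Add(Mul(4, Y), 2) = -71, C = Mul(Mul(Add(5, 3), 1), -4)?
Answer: Rational(40401, 16) ≈ 2525.1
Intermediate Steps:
C = -32 (C = Mul(Mul(8, 1), -4) = Mul(8, -4) = -32)
Y = Rational(-73, 4) (Y = Add(Rational(-1, 2), Mul(Rational(1, 4), -71)) = Add(Rational(-1, 2), Rational(-71, 4)) = Rational(-73, 4) ≈ -18.250)
Pow(Add(Y, C), 2) = Pow(Add(Rational(-73, 4), -32), 2) = Pow(Rational(-201, 4), 2) = Rational(40401, 16)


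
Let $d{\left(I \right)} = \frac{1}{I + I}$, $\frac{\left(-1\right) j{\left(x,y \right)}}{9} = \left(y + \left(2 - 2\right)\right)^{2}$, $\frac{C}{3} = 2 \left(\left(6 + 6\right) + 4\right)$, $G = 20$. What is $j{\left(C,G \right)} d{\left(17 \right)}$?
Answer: $- \frac{1800}{17} \approx -105.88$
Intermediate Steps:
$C = 96$ ($C = 3 \cdot 2 \left(\left(6 + 6\right) + 4\right) = 3 \cdot 2 \left(12 + 4\right) = 3 \cdot 2 \cdot 16 = 3 \cdot 32 = 96$)
$j{\left(x,y \right)} = - 9 y^{2}$ ($j{\left(x,y \right)} = - 9 \left(y + \left(2 - 2\right)\right)^{2} = - 9 \left(y + 0\right)^{2} = - 9 y^{2}$)
$d{\left(I \right)} = \frac{1}{2 I}$
$j{\left(C,G \right)} d{\left(17 \right)} = - 9 \cdot 20^{2} \frac{1}{2 \cdot 17} = \left(-9\right) 400 \cdot \frac{1}{2} \cdot \frac{1}{17} = \left(-3600\right) \frac{1}{34} = - \frac{1800}{17}$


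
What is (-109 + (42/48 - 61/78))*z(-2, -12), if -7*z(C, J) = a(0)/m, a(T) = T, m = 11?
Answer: 0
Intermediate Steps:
z(C, J) = 0 (z(C, J) = -0/11 = -1/7*0 = 0)
(-109 + (42/48 - 61/78))*z(-2, -12) = (-109 + (42/48 - 61/78))*0 = (-109 + (42*(1/48) - 61*1/78))*0 = (-109 + (7/8 - 61/78))*0 = (-109 + 29/312)*0 = -33979/312*0 = 0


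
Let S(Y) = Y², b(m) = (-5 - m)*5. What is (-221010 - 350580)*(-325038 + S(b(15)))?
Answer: 180072570420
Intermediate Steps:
b(m) = -25 - 5*m
(-221010 - 350580)*(-325038 + S(b(15))) = (-221010 - 350580)*(-325038 + (-25 - 5*15)²) = -571590*(-325038 + (-25 - 75)²) = -571590*(-325038 + (-100)²) = -571590*(-325038 + 10000) = -571590*(-315038) = 180072570420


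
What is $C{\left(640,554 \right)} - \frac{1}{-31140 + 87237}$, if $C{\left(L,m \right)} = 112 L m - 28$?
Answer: $\frac{2227650689123}{56097} \approx 3.9711 \cdot 10^{7}$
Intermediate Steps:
$C{\left(L,m \right)} = -28 + 112 L m$ ($C{\left(L,m \right)} = 112 L m - 28 = -28 + 112 L m$)
$C{\left(640,554 \right)} - \frac{1}{-31140 + 87237} = \left(-28 + 112 \cdot 640 \cdot 554\right) - \frac{1}{-31140 + 87237} = \left(-28 + 39710720\right) - \frac{1}{56097} = 39710692 - \frac{1}{56097} = \frac{2227650689123}{56097}$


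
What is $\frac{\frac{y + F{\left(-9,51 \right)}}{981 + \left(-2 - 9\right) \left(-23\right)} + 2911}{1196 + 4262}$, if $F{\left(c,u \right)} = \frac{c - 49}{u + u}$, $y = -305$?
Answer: $\frac{91592645}{171746886} \approx 0.5333$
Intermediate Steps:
$F{\left(c,u \right)} = \frac{-49 + c}{2 u}$
$\frac{\frac{y + F{\left(-9,51 \right)}}{981 + \left(-2 - 9\right) \left(-23\right)} + 2911}{1196 + 4262} = \frac{\frac{-305 + \frac{-49 - 9}{2 \cdot 51}}{981 + \left(-2 - 9\right) \left(-23\right)} + 2911}{1196 + 4262} = \frac{\frac{-305 + \frac{1}{2} \cdot \frac{1}{51} \left(-58\right)}{981 - -253} + 2911}{5458} = \left(\frac{-305 - \frac{29}{51}}{981 + 253} + 2911\right) \frac{1}{5458} = \left(- \frac{15584}{51 \cdot 1234} + 2911\right) \frac{1}{5458} = \left(\left(- \frac{15584}{51}\right) \frac{1}{1234} + 2911\right) \frac{1}{5458} = \left(- \frac{7792}{31467} + 2911\right) \frac{1}{5458} = \frac{91592645}{31467} \cdot \frac{1}{5458} = \frac{91592645}{171746886}$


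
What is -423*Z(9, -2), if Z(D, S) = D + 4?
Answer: -5499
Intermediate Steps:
Z(D, S) = 4 + D
-423*Z(9, -2) = -423*(4 + 9) = -423*13 = -5499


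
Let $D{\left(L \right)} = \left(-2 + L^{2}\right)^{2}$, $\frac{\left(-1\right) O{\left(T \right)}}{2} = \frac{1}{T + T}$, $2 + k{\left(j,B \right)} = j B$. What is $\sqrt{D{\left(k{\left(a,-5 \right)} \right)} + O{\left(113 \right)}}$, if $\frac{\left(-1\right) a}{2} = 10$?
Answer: $\frac{\sqrt{1177281420563}}{113} \approx 9602.0$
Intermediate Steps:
$a = -20$ ($a = \left(-2\right) 10 = -20$)
$k{\left(j,B \right)} = -2 + B j$ ($k{\left(j,B \right)} = -2 + j B = -2 + B j$)
$O{\left(T \right)} = - \frac{1}{T}$ ($O{\left(T \right)} = - \frac{2}{T + T} = - \frac{2}{2 T} = - 2 \frac{1}{2 T} = - \frac{1}{T}$)
$\sqrt{D{\left(k{\left(a,-5 \right)} \right)} + O{\left(113 \right)}} = \sqrt{\left(-2 + \left(-2 - -100\right)^{2}\right)^{2} - \frac{1}{113}} = \sqrt{\left(-2 + \left(-2 + 100\right)^{2}\right)^{2} - \frac{1}{113}} = \sqrt{\left(-2 + 98^{2}\right)^{2} - \frac{1}{113}} = \sqrt{\left(-2 + 9604\right)^{2} - \frac{1}{113}} = \sqrt{9602^{2} - \frac{1}{113}} = \sqrt{92198404 - \frac{1}{113}} = \sqrt{\frac{10418419651}{113}} = \frac{\sqrt{1177281420563}}{113}$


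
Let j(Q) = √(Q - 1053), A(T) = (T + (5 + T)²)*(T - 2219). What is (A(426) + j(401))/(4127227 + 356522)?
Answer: -333833291/4483749 + 2*I*√163/4483749 ≈ -74.454 + 5.6949e-6*I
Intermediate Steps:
A(T) = (-2219 + T)*(T + (5 + T)²) (A(T) = (T + (5 + T)²)*(-2219 + T) = (-2219 + T)*(T + (5 + T)²))
j(Q) = √(-1053 + Q)
(A(426) + j(401))/(4127227 + 356522) = ((-55475 + 426³ - 24384*426 - 2208*426²) + √(-1053 + 401))/(4127227 + 356522) = ((-55475 + 77308776 - 10387584 - 2208*181476) + √(-652))/4483749 = ((-55475 + 77308776 - 10387584 - 400699008) + 2*I*√163)*(1/4483749) = (-333833291 + 2*I*√163)*(1/4483749) = -333833291/4483749 + 2*I*√163/4483749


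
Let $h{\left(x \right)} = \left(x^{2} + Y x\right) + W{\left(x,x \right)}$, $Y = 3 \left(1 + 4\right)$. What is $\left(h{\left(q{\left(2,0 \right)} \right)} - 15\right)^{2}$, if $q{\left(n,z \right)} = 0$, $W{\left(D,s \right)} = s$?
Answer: $225$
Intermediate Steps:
$Y = 15$ ($Y = 3 \cdot 5 = 15$)
$h{\left(x \right)} = x^{2} + 16 x$ ($h{\left(x \right)} = \left(x^{2} + 15 x\right) + x = x^{2} + 16 x$)
$\left(h{\left(q{\left(2,0 \right)} \right)} - 15\right)^{2} = \left(0 \left(16 + 0\right) - 15\right)^{2} = \left(0 \cdot 16 - 15\right)^{2} = \left(0 - 15\right)^{2} = \left(-15\right)^{2} = 225$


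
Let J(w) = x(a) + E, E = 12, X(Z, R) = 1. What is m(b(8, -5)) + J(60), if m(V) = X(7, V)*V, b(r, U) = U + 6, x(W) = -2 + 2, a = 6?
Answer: 13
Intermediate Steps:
x(W) = 0
b(r, U) = 6 + U
m(V) = V (m(V) = 1*V = V)
J(w) = 12 (J(w) = 0 + 12 = 12)
m(b(8, -5)) + J(60) = (6 - 5) + 12 = 1 + 12 = 13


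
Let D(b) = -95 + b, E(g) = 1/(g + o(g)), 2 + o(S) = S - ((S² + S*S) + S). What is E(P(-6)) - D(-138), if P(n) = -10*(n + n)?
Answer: 6682905/28682 ≈ 233.00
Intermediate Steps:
P(n) = -20*n
o(S) = -2 - 2*S² (o(S) = -2 + (S - ((S² + S*S) + S)) = -2 + (S - ((S² + S²) + S)) = -2 + (S - (2*S² + S)) = -2 + (S - (S + 2*S²)) = -2 + (S + (-S - 2*S²)) = -2 - 2*S²)
E(g) = 1/(-2 + g - 2*g²) (E(g) = 1/(g + (-2 - 2*g²)) = 1/(-2 + g - 2*g²))
E(P(-6)) - D(-138) = -1/(2 - (-20)*(-6) + 2*(-20*(-6))²) - (-95 - 138) = -1/(2 - 1*120 + 2*120²) - 1*(-233) = -1/(2 - 120 + 2*14400) + 233 = -1/(2 - 120 + 28800) + 233 = -1/28682 + 233 = 6682905/28682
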